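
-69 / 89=-0.78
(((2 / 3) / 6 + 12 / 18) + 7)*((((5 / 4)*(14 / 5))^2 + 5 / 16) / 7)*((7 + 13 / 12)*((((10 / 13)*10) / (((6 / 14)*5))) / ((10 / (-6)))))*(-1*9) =227465 / 104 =2187.16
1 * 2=2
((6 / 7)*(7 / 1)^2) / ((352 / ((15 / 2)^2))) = 4725 / 704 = 6.71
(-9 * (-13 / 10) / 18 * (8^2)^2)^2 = 177209344 / 25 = 7088373.76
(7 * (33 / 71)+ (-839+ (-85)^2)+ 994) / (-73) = -101.14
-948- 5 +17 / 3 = -2842 / 3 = -947.33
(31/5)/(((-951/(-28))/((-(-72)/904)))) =2604/179105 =0.01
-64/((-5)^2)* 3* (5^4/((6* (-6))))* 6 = 800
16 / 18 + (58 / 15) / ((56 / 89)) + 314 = 404503 / 1260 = 321.03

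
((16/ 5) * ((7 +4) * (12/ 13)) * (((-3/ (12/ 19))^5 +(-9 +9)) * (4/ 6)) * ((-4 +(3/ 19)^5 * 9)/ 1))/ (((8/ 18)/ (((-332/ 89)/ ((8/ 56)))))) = -569565159471/ 46280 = -12306939.49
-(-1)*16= 16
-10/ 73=-0.14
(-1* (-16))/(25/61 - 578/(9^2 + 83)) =-80032/15579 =-5.14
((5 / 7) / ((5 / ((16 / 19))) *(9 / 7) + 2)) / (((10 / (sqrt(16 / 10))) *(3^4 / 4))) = 64 *sqrt(10) / 436995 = 0.00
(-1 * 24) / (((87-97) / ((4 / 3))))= 3.20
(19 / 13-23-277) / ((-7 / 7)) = 3881 / 13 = 298.54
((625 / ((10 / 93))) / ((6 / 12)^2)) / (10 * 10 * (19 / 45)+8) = 104625 / 226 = 462.94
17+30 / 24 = 73 / 4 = 18.25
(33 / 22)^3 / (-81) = -1 / 24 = -0.04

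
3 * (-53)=-159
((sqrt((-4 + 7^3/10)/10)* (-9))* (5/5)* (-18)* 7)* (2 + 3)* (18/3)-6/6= -1 + 3402* sqrt(303)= 59217.26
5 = 5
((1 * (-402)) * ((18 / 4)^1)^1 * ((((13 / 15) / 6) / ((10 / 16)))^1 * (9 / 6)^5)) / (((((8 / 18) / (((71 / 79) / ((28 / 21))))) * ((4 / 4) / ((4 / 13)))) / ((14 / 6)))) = -218474739 / 63200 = -3456.88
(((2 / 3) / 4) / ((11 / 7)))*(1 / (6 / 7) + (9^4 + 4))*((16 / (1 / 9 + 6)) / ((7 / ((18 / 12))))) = 236382 / 605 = 390.71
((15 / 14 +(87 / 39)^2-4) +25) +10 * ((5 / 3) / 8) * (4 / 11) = 2170985 / 78078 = 27.81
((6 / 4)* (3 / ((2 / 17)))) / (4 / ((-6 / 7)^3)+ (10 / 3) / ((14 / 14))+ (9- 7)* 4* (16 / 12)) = 4131 / 826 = 5.00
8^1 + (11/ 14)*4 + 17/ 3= 353/ 21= 16.81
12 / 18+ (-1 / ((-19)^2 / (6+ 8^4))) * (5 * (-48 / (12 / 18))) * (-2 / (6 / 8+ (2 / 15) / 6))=-1594757242 / 150537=-10593.79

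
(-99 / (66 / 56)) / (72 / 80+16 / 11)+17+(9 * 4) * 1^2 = 641 / 37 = 17.32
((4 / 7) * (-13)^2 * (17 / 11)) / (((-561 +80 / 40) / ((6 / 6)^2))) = -884 / 3311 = -0.27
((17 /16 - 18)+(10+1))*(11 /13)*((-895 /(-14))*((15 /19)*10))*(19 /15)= -4676375 /1456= -3211.80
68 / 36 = 17 / 9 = 1.89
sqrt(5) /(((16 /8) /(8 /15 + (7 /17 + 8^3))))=130801 * sqrt(5) /510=573.49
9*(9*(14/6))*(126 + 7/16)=382347/16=23896.69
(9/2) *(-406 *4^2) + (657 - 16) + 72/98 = -1400923/49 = -28590.27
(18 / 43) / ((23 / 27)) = 0.49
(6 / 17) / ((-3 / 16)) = -32 / 17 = -1.88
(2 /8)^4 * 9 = 9 /256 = 0.04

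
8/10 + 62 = 314/5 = 62.80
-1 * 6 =-6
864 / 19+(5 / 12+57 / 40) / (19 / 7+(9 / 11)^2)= 300703433 / 6534480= 46.02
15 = 15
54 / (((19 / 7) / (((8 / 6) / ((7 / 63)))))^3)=32006016 / 6859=4666.28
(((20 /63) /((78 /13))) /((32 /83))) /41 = 415 /123984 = 0.00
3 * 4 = 12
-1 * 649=-649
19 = 19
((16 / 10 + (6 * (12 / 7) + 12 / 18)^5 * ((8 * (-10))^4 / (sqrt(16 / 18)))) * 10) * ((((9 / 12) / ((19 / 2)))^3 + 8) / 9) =60862964827619.28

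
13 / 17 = 0.76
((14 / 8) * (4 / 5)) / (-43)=-7 / 215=-0.03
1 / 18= 0.06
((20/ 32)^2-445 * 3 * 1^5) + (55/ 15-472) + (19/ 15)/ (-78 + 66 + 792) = -337510571/ 187200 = -1802.94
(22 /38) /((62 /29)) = 0.27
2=2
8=8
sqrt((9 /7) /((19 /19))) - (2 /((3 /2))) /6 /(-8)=1 /36 + 3 * sqrt(7) /7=1.16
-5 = -5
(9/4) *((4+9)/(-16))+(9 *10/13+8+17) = 25039/832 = 30.09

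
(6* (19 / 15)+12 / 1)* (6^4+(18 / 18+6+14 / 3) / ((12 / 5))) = 2294719 / 90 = 25496.88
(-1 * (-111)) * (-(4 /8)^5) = -111 /32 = -3.47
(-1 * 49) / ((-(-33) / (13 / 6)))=-637 / 198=-3.22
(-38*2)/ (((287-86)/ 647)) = -49172/ 201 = -244.64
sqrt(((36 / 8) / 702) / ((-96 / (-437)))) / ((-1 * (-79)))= sqrt(11362) / 49296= 0.00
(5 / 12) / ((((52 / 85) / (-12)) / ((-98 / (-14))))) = -2975 / 52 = -57.21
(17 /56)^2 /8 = 289 /25088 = 0.01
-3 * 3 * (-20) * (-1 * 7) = -1260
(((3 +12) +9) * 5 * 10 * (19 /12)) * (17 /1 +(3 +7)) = 51300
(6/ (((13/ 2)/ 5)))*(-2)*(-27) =3240/ 13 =249.23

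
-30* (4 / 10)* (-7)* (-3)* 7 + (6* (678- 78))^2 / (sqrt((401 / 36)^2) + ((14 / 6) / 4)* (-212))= -473705964 / 4051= -116935.56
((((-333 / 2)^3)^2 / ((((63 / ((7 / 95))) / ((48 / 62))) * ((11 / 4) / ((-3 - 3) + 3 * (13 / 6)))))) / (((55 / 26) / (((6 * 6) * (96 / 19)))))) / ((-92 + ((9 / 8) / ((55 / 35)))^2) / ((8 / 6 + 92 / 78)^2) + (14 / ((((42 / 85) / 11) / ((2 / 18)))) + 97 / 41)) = 6947218895773850653391437824 / 518419675703254525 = 13400762396.51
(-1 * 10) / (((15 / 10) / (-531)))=3540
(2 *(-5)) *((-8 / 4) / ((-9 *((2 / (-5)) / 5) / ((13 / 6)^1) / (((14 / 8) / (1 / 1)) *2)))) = 11375 / 54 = 210.65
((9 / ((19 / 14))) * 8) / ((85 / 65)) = 13104 / 323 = 40.57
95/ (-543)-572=-310691/ 543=-572.17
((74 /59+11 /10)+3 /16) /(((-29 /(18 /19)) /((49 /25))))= -5290677 /32509000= -0.16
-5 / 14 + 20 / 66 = -25 / 462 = -0.05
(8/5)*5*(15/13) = 120/13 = 9.23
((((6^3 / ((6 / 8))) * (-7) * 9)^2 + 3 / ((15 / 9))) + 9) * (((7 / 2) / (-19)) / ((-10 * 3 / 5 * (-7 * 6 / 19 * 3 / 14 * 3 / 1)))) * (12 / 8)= -213373447 / 20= -10668672.35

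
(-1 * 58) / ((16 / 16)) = -58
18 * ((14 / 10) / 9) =14 / 5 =2.80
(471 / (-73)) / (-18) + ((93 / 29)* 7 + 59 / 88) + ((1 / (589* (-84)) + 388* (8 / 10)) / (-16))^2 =145869938249532020383 / 364823393608396800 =399.84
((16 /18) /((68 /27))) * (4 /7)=0.20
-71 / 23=-3.09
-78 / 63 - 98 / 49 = -68 / 21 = -3.24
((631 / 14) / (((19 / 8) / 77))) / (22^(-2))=13437776 / 19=707251.37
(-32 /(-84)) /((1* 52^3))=1 /369096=0.00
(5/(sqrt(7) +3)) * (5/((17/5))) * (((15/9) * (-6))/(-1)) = 1875/17 - 625 * sqrt(7)/17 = 13.02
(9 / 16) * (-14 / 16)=-63 / 128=-0.49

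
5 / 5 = 1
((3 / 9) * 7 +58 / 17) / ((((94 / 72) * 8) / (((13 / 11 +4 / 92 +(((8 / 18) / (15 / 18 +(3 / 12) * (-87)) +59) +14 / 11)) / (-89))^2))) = 0.26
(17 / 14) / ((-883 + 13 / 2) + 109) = -17 / 10745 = -0.00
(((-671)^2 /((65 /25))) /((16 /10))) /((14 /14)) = 11256025 /104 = 108231.01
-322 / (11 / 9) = -2898 / 11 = -263.45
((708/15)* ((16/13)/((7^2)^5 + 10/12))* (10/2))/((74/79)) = 0.00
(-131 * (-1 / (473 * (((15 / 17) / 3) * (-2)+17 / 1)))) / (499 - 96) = 0.00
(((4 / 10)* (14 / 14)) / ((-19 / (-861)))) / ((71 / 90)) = 30996 / 1349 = 22.98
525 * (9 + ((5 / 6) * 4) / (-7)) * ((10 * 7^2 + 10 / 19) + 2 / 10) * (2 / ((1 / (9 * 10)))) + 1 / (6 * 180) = 8111146572019 / 20520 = 395280047.37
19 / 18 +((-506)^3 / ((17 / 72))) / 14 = -83951129707 / 2142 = -39192871.01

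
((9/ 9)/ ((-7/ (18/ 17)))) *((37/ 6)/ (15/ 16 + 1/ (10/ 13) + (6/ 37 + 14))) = -109520/ 1925539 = -0.06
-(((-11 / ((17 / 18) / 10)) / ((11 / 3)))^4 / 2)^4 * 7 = -22870634559000886028022865920000000000000000 / 48661191875666868481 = -469997418424052104324345.60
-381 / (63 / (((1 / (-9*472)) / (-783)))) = -127 / 69849864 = -0.00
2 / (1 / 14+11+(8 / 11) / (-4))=308 / 1677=0.18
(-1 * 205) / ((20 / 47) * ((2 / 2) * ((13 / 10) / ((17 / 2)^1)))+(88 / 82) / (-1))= 6715595 / 33024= 203.35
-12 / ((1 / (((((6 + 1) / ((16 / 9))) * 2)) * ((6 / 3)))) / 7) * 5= -6615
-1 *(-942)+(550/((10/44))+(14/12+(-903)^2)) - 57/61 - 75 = 299642821/366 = 818696.23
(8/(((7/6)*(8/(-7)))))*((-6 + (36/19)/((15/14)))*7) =16884/95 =177.73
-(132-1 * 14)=-118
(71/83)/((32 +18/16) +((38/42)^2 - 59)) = -250488/7337117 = -0.03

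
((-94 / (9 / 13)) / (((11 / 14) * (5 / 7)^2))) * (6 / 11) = -1676584 / 9075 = -184.75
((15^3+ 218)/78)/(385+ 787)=3593/91416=0.04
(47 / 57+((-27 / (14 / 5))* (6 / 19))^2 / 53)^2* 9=7902822950416 / 878938125289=8.99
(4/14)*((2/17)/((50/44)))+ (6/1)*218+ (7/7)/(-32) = 124521441/95200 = 1308.00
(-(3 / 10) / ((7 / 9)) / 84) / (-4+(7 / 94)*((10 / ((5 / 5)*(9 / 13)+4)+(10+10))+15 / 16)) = 103212 / 51295895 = 0.00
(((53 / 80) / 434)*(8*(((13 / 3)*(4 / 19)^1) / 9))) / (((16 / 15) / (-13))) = -8957 / 593712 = -0.02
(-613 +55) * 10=-5580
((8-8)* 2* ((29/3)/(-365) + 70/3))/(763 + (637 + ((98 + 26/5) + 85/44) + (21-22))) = 0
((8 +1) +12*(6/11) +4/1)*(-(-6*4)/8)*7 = 4515/11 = 410.45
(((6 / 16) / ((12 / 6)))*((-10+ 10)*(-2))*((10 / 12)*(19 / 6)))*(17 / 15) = 0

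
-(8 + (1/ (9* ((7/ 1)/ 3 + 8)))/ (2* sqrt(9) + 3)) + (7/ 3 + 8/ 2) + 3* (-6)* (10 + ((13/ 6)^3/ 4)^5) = -1737401191187926171/ 829197341687808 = -2095.28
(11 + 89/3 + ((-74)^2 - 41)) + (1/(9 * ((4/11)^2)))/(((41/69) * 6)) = 64659455/11808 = 5475.90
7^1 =7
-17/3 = -5.67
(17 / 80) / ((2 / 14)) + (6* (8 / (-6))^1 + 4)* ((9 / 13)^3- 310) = 217970563 / 175760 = 1240.16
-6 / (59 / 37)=-222 / 59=-3.76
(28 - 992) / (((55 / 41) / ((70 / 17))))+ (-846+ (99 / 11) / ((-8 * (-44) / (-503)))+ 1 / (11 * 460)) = -2627309989 / 688160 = -3817.88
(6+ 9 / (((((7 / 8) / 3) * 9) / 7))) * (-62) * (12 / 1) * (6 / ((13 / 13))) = -133920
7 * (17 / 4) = 119 / 4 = 29.75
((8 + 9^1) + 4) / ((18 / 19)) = 133 / 6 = 22.17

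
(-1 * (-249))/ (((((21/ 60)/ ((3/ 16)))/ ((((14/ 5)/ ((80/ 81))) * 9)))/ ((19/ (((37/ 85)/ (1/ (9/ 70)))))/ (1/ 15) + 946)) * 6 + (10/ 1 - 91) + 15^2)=2534698737/ 1465850612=1.73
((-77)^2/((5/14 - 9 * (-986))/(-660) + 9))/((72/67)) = -152938555/123243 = -1240.95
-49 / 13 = -3.77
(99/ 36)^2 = 121/ 16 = 7.56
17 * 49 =833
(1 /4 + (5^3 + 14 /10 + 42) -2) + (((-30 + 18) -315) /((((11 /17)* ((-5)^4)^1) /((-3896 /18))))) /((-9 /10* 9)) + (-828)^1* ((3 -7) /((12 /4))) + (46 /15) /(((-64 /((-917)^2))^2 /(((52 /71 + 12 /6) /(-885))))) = -2340838017838994203 /1433241216000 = -1633247.77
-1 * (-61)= 61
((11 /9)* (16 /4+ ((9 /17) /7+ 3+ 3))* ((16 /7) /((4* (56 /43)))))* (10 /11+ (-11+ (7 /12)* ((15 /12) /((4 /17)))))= -761342219 /20151936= -37.78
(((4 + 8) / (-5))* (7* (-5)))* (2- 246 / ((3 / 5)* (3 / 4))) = -45752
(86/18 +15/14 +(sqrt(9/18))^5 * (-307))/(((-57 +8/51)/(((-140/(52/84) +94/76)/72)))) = 1392084661/4330688544- 579877871 * sqrt(2)/274964352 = -2.66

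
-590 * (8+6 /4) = -5605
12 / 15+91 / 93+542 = 252857 / 465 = 543.78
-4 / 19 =-0.21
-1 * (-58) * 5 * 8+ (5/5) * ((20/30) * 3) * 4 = 2328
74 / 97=0.76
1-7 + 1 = -5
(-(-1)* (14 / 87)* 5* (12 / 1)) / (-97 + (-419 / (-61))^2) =-130235 / 671988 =-0.19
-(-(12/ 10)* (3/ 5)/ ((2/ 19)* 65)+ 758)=-1231579/ 1625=-757.89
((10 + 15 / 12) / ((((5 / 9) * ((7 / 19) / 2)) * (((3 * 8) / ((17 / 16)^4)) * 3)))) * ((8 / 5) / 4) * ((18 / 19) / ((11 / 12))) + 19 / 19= 45526963 / 25231360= 1.80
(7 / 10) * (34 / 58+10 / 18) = 1043 / 1305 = 0.80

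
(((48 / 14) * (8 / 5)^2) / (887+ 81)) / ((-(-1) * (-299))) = -0.00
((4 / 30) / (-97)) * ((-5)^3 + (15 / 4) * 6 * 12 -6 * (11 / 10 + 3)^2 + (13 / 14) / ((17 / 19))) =-0.06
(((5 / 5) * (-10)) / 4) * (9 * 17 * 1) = -765 / 2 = -382.50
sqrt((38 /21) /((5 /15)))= 2.33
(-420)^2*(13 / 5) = 458640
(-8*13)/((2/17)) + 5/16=-14139/16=-883.69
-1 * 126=-126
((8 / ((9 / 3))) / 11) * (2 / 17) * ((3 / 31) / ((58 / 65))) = 520 / 168113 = 0.00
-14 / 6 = -7 / 3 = -2.33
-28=-28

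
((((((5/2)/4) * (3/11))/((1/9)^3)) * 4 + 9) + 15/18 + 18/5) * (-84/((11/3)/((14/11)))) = -99053304/6655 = -14884.04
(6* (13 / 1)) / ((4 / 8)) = 156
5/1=5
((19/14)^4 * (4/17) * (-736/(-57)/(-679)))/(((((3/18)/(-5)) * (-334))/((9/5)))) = -0.00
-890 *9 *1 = -8010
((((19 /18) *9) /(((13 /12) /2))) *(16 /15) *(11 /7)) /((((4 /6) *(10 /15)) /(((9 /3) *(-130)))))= -180576 /7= -25796.57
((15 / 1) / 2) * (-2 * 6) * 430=-38700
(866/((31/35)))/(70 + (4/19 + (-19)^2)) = 2.27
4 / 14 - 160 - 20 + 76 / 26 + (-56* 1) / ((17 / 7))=-309168 / 1547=-199.85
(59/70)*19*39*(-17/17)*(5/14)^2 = -218595/2744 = -79.66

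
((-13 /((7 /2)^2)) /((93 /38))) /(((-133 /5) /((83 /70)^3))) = 7433231 /273533925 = 0.03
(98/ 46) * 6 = 294/ 23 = 12.78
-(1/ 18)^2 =-1/ 324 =-0.00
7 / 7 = 1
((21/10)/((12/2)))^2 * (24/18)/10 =49/3000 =0.02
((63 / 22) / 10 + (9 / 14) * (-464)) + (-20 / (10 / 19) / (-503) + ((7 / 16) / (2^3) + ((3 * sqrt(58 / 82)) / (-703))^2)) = -149609320123819191 / 502265318360960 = -297.87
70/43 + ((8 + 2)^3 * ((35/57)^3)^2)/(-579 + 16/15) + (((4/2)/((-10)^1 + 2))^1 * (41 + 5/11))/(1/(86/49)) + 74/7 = -13971618055957487356/2296963547383014279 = -6.08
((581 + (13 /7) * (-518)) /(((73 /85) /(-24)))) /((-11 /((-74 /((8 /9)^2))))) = 291173535 /3212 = 90651.79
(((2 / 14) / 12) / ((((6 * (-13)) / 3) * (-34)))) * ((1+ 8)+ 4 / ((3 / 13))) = 79 / 222768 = 0.00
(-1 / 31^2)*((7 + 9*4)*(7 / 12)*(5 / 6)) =-1505 / 69192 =-0.02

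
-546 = -546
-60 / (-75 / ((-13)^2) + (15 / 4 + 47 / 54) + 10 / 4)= -1095120 / 121861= -8.99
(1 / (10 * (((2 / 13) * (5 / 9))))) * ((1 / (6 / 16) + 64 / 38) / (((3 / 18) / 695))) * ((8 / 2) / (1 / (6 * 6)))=290392128 / 95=3056759.24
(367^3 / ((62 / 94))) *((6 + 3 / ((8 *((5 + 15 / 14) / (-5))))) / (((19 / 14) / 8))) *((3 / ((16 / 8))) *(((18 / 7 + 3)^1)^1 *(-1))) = -210388924303038 / 10013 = -21011577379.71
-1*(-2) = 2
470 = 470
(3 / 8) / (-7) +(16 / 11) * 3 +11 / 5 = 20051 / 3080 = 6.51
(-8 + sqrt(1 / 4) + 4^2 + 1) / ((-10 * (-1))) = 0.95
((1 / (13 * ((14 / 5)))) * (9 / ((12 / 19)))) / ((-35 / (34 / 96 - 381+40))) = 310669 / 81536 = 3.81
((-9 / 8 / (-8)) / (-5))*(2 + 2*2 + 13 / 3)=-93 / 320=-0.29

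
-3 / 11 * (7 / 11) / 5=-21 / 605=-0.03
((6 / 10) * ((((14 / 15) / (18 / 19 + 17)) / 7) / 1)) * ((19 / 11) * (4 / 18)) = 1444 / 843975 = 0.00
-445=-445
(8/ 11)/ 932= 2/ 2563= 0.00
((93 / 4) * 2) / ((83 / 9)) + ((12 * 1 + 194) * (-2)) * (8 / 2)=-272731 / 166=-1642.96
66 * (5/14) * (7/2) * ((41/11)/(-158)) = -615/316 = -1.95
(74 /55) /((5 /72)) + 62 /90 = 20.06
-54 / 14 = -27 / 7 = -3.86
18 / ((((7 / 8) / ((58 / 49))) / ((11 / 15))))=30624 / 1715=17.86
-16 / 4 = -4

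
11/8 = 1.38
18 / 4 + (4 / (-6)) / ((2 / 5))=17 / 6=2.83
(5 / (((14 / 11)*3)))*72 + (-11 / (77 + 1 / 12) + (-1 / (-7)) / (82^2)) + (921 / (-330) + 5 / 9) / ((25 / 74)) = 1886303953159 / 21551260500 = 87.53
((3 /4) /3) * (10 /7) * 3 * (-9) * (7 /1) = -135 /2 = -67.50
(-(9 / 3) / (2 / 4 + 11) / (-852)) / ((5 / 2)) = 0.00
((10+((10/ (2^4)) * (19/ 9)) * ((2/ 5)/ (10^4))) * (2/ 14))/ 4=3600019/ 10080000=0.36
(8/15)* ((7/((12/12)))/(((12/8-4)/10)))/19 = -224/285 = -0.79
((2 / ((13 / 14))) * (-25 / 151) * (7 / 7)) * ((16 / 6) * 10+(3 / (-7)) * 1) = -55100 / 5889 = -9.36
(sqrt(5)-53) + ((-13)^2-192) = -76 + sqrt(5) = -73.76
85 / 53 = 1.60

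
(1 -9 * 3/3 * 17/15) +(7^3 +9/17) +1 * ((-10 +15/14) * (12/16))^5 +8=-614315382953827/46812200960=-13122.98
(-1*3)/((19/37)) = -111/19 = -5.84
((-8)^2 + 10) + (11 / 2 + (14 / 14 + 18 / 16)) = 81.62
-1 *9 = -9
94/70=47/35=1.34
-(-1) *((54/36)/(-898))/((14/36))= -27/6286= -0.00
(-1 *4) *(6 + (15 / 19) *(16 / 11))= -5976 / 209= -28.59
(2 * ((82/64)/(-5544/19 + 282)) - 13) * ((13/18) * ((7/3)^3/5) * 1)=-175983353/7231680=-24.34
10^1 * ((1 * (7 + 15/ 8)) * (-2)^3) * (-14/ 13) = 9940/ 13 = 764.62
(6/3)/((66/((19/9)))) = 19/297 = 0.06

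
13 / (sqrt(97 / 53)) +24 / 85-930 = -79026 / 85 +13 *sqrt(5141) / 97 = -920.11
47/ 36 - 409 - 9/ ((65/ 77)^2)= -63931321/ 152100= -420.32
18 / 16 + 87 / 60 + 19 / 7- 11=-1599 / 280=-5.71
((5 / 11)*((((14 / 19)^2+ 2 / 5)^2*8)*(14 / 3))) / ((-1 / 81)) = -8759935296 / 7167655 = -1222.15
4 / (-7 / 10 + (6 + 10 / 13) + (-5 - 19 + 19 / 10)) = -130 / 521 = -0.25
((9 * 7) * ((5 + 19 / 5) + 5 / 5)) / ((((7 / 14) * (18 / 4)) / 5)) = 1372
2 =2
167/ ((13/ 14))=2338/ 13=179.85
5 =5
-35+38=3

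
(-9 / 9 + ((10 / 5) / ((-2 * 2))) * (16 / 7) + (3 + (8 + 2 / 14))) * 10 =90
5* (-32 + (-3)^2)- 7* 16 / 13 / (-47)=-70153 / 611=-114.82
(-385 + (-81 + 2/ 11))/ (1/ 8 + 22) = -13664/ 649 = -21.05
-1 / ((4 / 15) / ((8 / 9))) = -10 / 3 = -3.33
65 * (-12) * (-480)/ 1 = 374400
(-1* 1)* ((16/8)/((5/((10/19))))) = -4/19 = -0.21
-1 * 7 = -7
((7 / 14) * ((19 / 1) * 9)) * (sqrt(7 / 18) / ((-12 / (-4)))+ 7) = 19 * sqrt(14) / 4+ 1197 / 2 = 616.27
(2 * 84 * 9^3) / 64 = 15309 / 8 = 1913.62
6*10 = 60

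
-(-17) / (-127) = -17 / 127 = -0.13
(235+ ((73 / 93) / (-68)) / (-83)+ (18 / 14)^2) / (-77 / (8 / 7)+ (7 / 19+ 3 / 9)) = -231292745942 / 65163023527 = -3.55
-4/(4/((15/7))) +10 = 55/7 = 7.86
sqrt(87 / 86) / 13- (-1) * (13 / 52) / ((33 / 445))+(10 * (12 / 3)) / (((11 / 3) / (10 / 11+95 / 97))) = sqrt(7482) / 1118+3376415 / 140844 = 24.05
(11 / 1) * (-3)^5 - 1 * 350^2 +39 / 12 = -125169.75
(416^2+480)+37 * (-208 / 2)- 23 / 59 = 10011569 / 59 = 169687.61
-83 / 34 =-2.44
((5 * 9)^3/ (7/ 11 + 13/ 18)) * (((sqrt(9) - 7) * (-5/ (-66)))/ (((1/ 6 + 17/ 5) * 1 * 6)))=-27337500/ 28783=-949.78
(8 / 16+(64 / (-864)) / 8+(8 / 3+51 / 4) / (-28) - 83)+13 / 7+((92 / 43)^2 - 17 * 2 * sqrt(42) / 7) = -428439757 / 5591376 - 34 * sqrt(42) / 7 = -108.10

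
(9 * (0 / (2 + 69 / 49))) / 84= 0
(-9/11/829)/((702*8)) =-1/5690256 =-0.00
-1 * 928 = -928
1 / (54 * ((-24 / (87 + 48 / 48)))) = -11 / 162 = -0.07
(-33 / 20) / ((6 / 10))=-11 / 4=-2.75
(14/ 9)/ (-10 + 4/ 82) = -287/ 1836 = -0.16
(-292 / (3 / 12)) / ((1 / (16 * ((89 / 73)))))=-22784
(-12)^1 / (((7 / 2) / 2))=-48 / 7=-6.86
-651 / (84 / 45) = -348.75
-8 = -8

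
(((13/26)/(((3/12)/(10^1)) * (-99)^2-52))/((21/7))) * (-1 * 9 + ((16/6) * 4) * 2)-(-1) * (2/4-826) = -825.49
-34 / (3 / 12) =-136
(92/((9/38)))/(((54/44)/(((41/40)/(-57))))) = -20746/3645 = -5.69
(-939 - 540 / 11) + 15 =-10704 / 11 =-973.09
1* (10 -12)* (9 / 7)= -18 / 7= -2.57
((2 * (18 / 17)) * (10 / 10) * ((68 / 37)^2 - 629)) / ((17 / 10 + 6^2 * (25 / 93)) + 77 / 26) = -1218212580 / 13184839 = -92.39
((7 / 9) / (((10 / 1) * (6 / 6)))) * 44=154 / 45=3.42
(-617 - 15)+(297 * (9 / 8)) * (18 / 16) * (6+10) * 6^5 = 46766176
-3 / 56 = -0.05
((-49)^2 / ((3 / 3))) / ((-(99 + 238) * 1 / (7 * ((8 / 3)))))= -134456 / 1011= -132.99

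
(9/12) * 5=15/4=3.75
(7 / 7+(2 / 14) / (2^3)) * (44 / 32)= 1.40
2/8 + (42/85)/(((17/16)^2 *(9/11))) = 231391/294780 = 0.78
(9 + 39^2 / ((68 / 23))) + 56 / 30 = 535829 / 1020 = 525.32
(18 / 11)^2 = 2.68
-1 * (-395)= 395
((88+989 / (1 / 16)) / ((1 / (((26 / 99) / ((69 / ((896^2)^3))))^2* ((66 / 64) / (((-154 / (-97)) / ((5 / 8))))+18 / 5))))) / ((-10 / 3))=-1068197668218955098940122167645583771172864 / 14402025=-74169963475202625946012600000000000.00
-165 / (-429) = 5 / 13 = 0.38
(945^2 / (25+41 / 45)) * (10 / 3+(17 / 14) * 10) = 621928125 / 1166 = 533386.04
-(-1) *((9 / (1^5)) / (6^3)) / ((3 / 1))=1 / 72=0.01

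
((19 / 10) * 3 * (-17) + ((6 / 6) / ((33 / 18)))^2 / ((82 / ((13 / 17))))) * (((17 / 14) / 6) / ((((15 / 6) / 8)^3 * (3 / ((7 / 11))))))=-13946916352 / 102320625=-136.31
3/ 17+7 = 7.18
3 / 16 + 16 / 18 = 155 / 144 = 1.08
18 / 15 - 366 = -1824 / 5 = -364.80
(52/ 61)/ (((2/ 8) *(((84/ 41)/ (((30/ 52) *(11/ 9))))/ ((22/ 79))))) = 99220/ 303597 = 0.33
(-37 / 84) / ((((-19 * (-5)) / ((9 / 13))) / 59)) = -0.19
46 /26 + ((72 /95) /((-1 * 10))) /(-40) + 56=3567367 /61750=57.77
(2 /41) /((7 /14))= 0.10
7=7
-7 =-7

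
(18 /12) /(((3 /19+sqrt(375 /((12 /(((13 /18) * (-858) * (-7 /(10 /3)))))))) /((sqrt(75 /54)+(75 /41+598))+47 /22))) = -185696766 /52966456103- 570 * sqrt(2) /117442253+117325 * sqrt(77) /117442253+38222584335 * sqrt(154) /105932912206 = 4.48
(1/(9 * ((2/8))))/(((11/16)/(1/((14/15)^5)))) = 168750/184877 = 0.91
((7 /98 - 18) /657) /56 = -251 /515088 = -0.00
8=8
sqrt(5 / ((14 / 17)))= sqrt(1190) / 14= 2.46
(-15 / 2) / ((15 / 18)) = -9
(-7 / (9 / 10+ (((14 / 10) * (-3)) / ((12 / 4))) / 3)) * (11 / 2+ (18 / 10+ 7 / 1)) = -231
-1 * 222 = -222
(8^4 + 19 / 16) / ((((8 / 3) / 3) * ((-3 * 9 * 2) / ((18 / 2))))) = -196665 / 256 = -768.22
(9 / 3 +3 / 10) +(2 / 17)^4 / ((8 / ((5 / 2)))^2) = 22049669 / 6681680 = 3.30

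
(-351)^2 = 123201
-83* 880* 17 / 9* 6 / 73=-2483360 / 219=-11339.54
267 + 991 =1258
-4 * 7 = -28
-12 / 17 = -0.71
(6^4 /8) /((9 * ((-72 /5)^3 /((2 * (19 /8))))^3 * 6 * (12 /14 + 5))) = -93775390625 /45481527688178958336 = -0.00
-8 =-8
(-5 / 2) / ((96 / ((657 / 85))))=-219 / 1088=-0.20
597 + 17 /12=7181 /12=598.42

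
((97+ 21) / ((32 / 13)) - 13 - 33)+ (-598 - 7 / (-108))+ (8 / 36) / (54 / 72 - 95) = -97066951 / 162864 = -596.00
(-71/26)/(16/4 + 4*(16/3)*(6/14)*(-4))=0.08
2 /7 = 0.29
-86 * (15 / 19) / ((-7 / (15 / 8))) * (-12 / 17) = -29025 / 2261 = -12.84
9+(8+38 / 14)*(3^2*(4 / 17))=3771 / 119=31.69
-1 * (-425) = 425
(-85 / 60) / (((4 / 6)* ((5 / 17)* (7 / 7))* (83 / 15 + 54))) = -867 / 7144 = -0.12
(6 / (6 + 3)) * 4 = 8 / 3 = 2.67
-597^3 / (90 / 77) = -1820418369 / 10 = -182041836.90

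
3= 3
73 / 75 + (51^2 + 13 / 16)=3123343 / 1200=2602.79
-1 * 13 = -13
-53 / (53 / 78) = -78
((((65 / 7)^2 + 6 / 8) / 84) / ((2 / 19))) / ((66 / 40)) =1619465 / 271656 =5.96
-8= -8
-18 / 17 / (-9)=2 / 17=0.12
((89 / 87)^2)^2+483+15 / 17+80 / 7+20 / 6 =3406964358071 / 6817481559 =499.74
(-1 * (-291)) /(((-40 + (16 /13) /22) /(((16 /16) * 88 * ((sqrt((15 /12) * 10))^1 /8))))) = -762905 * sqrt(2) /3808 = -283.33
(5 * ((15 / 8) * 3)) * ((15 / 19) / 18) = 375 / 304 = 1.23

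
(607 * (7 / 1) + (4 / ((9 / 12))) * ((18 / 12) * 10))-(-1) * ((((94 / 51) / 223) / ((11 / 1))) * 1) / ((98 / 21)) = 1263665450 / 291907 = 4329.00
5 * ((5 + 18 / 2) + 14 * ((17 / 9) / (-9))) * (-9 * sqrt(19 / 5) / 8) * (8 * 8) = -7168 * sqrt(95) / 9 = -7762.78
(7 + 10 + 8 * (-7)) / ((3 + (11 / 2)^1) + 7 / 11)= -286 / 67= -4.27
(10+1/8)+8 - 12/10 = 16.92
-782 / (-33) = 782 / 33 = 23.70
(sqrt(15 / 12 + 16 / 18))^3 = 77* sqrt(77) / 216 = 3.13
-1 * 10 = -10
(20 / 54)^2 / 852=25 / 155277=0.00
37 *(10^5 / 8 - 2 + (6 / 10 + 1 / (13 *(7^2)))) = 1472897702 / 3185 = 462448.26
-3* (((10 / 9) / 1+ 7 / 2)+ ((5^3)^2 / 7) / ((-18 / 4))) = 61919 / 42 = 1474.26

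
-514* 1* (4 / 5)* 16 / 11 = -32896 / 55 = -598.11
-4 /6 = -2 /3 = -0.67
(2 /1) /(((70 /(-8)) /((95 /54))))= -76 /189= -0.40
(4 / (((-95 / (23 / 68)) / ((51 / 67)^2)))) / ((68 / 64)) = -3312 / 426455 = -0.01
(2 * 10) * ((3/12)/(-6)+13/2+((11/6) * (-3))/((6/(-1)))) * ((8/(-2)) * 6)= -3540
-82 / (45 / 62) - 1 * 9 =-5489 / 45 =-121.98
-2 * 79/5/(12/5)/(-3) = 79/18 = 4.39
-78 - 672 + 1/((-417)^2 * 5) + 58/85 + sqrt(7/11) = -11075338171/14780565 + sqrt(77)/11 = -748.52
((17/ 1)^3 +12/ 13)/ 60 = 63881/ 780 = 81.90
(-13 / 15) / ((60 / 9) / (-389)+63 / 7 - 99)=5057 / 525250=0.01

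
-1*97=-97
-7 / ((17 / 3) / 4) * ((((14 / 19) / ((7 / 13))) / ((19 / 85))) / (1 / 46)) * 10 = -5023200 / 361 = -13914.68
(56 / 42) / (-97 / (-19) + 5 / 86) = 6536 / 25311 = 0.26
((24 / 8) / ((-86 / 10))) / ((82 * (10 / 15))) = -45 / 7052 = -0.01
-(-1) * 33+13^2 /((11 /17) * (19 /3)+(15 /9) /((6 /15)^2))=44063 /987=44.64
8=8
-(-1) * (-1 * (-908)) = 908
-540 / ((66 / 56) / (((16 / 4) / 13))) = -20160 / 143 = -140.98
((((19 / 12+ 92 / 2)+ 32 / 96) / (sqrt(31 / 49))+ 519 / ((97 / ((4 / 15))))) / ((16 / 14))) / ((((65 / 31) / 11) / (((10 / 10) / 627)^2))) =37541 / 2253343950+ 5635* sqrt(31) / 44602272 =0.00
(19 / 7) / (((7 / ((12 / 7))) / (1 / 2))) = 114 / 343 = 0.33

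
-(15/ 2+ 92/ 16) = -53/ 4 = -13.25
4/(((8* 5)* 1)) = 1/10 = 0.10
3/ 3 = 1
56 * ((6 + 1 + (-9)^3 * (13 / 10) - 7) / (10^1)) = -132678 / 25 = -5307.12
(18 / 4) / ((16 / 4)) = 9 / 8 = 1.12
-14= -14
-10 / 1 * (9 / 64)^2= -405 / 2048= -0.20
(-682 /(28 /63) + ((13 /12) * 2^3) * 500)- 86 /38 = 318809 /114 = 2796.57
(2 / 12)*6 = 1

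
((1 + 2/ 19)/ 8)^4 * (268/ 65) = 13030227/ 8674165760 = 0.00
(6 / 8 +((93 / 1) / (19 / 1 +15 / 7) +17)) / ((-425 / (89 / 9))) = -145871 / 283050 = -0.52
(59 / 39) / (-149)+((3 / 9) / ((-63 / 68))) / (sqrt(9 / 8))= -136*sqrt(2) / 567 - 59 / 5811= -0.35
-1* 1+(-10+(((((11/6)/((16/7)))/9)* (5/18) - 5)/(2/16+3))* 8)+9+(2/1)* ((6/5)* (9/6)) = -13531/1215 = -11.14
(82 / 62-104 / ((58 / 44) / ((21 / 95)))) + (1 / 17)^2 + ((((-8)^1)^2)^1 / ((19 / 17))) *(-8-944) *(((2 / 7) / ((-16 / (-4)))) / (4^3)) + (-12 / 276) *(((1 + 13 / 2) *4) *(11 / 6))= -45044637351 / 567687035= -79.35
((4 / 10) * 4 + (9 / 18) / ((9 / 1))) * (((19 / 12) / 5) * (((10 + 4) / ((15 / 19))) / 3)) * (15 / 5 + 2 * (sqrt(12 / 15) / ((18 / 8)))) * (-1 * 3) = -376523 / 13500 - 1506092 * sqrt(5) / 455625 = -35.28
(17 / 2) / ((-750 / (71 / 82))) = -1207 / 123000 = -0.01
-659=-659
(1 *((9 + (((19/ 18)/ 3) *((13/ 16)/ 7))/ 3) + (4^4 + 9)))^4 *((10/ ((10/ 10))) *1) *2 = 3054855777564538858205018405/ 27093939551207424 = 112750520159.35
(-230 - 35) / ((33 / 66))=-530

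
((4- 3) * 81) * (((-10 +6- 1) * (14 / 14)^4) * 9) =-3645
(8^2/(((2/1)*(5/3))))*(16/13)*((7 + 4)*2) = 33792/65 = 519.88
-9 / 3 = -3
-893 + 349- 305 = -849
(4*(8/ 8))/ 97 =4/ 97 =0.04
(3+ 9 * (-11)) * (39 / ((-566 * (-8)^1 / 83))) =-19422 / 283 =-68.63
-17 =-17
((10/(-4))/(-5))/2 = 1/4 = 0.25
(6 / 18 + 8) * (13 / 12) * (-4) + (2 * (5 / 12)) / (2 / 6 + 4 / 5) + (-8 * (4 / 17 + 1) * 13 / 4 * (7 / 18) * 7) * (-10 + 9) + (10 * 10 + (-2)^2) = 2809 / 18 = 156.06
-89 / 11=-8.09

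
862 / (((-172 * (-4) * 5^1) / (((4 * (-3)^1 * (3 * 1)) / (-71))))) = 0.13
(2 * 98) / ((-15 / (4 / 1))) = -52.27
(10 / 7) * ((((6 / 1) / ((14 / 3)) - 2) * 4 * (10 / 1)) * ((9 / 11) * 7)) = -18000 / 77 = -233.77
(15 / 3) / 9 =5 / 9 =0.56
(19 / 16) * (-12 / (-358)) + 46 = 65929 / 1432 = 46.04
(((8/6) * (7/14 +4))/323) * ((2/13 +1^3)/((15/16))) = 96/4199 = 0.02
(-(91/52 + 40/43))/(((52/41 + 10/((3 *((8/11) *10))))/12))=-1360872/73057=-18.63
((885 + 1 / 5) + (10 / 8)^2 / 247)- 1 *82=15871357 / 19760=803.21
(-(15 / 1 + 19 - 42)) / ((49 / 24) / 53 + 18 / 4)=10176 / 5773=1.76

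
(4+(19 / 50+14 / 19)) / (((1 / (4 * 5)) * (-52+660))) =4861 / 28880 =0.17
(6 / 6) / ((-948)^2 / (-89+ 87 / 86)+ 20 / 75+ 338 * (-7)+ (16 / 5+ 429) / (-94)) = -0.00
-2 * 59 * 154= -18172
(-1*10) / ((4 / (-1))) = 5 / 2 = 2.50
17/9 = 1.89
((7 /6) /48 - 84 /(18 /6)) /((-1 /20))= 559.51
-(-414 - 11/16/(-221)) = 1463893/3536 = 414.00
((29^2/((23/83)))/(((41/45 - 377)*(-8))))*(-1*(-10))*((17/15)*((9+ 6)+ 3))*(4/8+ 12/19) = 6888509055/29583152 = 232.85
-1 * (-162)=162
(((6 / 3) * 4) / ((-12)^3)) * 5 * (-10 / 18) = 25 / 1944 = 0.01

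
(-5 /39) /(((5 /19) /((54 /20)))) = -171 /130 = -1.32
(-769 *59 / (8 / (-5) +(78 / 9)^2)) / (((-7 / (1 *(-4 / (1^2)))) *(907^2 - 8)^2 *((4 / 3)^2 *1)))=-18375255 / 62682200415137744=-0.00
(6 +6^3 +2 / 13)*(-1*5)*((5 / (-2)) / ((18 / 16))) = 288800 / 117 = 2468.38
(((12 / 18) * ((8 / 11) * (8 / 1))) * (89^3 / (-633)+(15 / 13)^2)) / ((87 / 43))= -654961337344 / 307130967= -2132.51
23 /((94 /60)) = 690 /47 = 14.68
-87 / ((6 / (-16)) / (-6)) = -1392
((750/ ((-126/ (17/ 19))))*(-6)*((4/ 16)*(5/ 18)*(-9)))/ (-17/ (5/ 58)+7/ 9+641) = -478125/ 10643192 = -0.04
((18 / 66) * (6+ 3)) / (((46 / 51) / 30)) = 20655 / 253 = 81.64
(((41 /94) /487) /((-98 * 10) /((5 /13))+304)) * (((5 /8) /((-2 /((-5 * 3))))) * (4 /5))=-205 /136967776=-0.00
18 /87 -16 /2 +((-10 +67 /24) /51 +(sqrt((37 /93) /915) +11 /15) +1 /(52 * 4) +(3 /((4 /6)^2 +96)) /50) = -36026689631 /5006710800 +sqrt(349835) /28365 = -7.17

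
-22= -22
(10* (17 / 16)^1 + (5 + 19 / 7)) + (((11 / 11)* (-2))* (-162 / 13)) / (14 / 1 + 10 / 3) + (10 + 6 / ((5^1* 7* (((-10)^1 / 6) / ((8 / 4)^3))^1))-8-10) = 2591787 / 236600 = 10.95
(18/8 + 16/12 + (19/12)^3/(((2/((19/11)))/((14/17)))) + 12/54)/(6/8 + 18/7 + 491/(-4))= -14993713/270141696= -0.06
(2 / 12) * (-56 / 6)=-14 / 9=-1.56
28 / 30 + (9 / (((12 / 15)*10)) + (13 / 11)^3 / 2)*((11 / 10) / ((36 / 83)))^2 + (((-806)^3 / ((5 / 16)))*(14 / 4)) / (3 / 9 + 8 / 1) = -40129344324991981 / 57024000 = -703727278.43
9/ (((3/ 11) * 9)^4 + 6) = 43923/ 206429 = 0.21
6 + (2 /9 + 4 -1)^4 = 746647 /6561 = 113.80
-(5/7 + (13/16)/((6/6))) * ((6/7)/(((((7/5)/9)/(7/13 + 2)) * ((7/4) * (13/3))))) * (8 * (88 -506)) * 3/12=955303470/405769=2354.30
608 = 608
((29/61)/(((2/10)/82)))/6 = 5945/183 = 32.49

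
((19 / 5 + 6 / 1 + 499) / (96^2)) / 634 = 53 / 608640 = 0.00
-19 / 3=-6.33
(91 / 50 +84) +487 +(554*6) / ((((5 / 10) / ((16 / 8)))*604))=4490991 / 7550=594.83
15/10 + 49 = 101/2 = 50.50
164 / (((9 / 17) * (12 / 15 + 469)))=13940 / 21141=0.66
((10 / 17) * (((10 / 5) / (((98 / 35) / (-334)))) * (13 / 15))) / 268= -10855 / 23919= -0.45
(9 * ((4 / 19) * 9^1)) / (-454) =-0.04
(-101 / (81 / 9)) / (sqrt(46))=-101 * sqrt(46) / 414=-1.65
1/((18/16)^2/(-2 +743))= 585.48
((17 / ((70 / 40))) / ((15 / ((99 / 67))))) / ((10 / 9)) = 10098 / 11725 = 0.86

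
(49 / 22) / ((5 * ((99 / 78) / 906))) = 192374 / 605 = 317.97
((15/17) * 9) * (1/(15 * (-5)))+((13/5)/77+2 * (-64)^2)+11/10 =21449347/2618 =8193.03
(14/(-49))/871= -2/6097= -0.00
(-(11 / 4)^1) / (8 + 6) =-11 / 56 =-0.20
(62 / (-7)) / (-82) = 31 / 287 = 0.11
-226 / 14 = -113 / 7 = -16.14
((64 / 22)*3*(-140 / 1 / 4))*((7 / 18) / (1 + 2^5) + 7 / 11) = -19600 / 99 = -197.98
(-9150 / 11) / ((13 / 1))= -9150 / 143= -63.99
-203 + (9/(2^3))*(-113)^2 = 14162.12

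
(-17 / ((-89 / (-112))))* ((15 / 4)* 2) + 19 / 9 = -126829 / 801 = -158.34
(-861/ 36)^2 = 82369/ 144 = 572.01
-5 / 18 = -0.28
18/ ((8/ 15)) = 135/ 4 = 33.75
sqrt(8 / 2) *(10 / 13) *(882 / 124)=4410 / 403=10.94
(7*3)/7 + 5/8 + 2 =5.62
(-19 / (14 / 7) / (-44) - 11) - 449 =-40461 / 88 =-459.78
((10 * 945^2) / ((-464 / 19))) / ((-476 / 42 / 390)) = 49629864375 / 3944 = 12583637.01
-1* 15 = -15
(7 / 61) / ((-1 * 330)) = -7 / 20130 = -0.00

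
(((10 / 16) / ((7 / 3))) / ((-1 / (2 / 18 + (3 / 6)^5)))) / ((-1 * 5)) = 41 / 5376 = 0.01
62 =62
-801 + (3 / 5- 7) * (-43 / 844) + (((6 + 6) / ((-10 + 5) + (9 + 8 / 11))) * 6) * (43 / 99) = -10890513 / 13715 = -794.06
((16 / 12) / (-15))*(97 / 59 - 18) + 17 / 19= 23695 / 10089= 2.35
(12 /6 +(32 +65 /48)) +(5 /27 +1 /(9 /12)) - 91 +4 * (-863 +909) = 56105 /432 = 129.87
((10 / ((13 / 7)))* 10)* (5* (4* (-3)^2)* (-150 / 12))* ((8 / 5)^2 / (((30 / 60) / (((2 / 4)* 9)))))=-36288000 / 13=-2791384.62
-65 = -65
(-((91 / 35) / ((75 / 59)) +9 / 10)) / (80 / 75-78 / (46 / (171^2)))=50807 / 855280850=0.00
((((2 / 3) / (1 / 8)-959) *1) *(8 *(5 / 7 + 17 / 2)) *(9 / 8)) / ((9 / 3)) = -369069 / 14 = -26362.07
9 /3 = 3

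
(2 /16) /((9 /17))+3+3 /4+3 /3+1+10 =15.99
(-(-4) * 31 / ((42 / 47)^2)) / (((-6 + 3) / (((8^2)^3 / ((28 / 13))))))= -58341916672 / 9261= -6299742.65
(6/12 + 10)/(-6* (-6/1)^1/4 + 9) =7/12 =0.58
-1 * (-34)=34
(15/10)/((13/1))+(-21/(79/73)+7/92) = -1815377/94484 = -19.21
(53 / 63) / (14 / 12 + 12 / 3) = 106 / 651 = 0.16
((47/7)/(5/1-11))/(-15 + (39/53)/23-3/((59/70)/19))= 3380287/249493608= 0.01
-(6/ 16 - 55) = 437/ 8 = 54.62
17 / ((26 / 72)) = 612 / 13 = 47.08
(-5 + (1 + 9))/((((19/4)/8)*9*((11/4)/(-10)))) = -6400/1881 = -3.40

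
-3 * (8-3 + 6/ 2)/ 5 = -24/ 5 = -4.80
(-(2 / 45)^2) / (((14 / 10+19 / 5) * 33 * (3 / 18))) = -4 / 57915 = -0.00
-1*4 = -4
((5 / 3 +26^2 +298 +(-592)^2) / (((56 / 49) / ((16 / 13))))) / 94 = 7380233 / 1833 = 4026.31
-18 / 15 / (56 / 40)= -6 / 7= -0.86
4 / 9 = 0.44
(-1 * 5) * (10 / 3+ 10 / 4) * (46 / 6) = -223.61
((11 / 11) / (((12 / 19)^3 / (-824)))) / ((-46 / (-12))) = -853.23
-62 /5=-12.40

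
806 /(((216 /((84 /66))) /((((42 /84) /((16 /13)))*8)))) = 36673 /2376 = 15.43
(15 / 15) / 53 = 0.02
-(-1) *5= 5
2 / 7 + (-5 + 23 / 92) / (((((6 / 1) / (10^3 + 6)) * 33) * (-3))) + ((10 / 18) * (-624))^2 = 999467675 / 8316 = 120186.11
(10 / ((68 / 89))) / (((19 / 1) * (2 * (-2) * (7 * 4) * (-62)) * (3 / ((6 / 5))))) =89 / 2242912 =0.00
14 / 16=7 / 8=0.88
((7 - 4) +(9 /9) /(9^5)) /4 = 44287 /59049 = 0.75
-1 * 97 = -97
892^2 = 795664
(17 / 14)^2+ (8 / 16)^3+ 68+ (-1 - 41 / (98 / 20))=3373 / 56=60.23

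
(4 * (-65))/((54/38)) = -4940/27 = -182.96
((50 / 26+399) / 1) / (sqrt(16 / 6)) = 1303 * sqrt(6) / 13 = 245.51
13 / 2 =6.50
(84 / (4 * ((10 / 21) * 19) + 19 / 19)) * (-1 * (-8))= 14112 / 781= 18.07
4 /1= 4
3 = 3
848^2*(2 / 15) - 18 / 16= 11505529 / 120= 95879.41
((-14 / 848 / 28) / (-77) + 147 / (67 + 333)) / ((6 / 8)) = 1199839 / 2448600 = 0.49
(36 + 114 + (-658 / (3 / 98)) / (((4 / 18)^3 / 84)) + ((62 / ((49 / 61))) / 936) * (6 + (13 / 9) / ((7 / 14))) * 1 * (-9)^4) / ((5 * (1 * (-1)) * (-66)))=-498563.54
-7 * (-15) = 105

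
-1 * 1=-1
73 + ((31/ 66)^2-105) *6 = -403421/ 726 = -555.68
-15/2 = -7.50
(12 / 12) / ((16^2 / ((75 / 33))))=25 / 2816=0.01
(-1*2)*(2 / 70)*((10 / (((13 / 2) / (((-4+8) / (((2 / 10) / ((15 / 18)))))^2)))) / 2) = -10000 / 819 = -12.21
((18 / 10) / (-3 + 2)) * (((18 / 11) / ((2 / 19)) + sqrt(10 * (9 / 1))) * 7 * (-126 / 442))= 11907 * sqrt(10) / 1105 + 678699 / 12155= 89.91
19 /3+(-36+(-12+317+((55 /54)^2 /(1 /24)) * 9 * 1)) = 13484 /27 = 499.41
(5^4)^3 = 244140625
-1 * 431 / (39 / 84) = -12068 / 13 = -928.31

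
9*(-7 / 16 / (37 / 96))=-378 / 37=-10.22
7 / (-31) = -0.23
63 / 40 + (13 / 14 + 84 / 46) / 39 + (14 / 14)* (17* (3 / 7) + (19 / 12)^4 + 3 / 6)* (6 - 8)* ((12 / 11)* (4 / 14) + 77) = -1651155027107 / 759507840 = -2173.98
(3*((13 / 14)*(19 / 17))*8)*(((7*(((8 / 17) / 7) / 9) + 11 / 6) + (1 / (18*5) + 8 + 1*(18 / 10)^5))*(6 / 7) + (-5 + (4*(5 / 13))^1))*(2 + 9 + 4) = 70160740716 / 8850625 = 7927.21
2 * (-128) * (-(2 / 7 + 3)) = 5888 / 7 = 841.14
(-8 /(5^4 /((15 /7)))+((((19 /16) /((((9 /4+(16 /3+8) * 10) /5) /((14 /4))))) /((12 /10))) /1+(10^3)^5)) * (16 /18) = 22778000000000002284607 /25625250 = 888888888888888.98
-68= -68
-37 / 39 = -0.95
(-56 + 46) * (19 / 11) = -190 / 11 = -17.27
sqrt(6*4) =2*sqrt(6) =4.90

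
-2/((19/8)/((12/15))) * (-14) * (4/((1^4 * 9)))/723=3584/618165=0.01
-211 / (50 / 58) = -6119 / 25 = -244.76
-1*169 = -169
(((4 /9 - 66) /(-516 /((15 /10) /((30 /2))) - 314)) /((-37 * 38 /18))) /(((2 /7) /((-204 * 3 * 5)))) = 26550 /16169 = 1.64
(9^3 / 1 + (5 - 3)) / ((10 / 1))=731 / 10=73.10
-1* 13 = -13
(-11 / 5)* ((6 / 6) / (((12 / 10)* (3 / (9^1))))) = -11 / 2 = -5.50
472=472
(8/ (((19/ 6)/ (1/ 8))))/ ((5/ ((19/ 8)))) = 3/ 20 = 0.15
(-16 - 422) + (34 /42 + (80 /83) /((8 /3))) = -761393 /1743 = -436.83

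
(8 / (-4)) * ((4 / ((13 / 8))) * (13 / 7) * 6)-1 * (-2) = -370 / 7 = -52.86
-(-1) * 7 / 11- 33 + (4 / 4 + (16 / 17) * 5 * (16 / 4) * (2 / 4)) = -4105 / 187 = -21.95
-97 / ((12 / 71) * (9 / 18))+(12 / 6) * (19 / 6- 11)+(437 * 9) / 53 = -115465 / 106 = -1089.29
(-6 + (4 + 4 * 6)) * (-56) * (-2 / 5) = 2464 / 5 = 492.80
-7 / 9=-0.78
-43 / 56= -0.77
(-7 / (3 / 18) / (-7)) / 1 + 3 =9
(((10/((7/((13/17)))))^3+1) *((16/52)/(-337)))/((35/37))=-574559532/258393855265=-0.00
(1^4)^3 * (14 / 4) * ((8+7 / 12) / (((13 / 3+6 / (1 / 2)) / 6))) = 309 / 28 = 11.04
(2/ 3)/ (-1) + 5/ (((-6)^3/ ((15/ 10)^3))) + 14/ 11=1115/ 2112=0.53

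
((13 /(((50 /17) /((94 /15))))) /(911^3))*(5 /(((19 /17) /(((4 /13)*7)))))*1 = 380324 /1077382694175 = 0.00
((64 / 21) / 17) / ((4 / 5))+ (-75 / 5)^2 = 80405 / 357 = 225.22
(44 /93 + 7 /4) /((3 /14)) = 5789 /558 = 10.37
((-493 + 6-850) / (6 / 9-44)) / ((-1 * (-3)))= 1337 / 130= 10.28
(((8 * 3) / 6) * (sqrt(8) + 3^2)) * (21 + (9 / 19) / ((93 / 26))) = 99576 * sqrt(2) / 589 + 448092 / 589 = 999.85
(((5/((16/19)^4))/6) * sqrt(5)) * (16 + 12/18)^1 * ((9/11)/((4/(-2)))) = -16290125 * sqrt(5)/1441792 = -25.26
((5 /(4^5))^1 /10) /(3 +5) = 1 /16384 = 0.00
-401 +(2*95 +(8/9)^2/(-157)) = -2683351/12717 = -211.01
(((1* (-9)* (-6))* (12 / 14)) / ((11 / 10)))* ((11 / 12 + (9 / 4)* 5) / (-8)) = -9855 / 154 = -63.99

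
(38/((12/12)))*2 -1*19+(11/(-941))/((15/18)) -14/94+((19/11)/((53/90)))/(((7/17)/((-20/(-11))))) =692787515278/9926971285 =69.79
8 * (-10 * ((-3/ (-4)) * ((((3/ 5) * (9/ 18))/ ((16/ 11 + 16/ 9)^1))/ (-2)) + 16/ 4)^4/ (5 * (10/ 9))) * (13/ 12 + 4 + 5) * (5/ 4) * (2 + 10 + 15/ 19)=-9365502762163332890805249/ 16320875724800000000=-573835.80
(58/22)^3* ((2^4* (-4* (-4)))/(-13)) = -360.84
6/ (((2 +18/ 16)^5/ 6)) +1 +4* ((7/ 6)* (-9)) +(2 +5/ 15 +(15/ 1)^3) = 97747679569/ 29296875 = 3336.45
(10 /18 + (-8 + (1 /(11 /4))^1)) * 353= -247453 /99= -2499.53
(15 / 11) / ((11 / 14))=210 / 121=1.74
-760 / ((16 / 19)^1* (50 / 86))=-15523 / 10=-1552.30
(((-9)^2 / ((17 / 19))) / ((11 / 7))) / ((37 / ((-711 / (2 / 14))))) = -53617221 / 6919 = -7749.27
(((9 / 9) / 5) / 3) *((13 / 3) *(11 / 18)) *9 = 143 / 90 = 1.59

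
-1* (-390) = 390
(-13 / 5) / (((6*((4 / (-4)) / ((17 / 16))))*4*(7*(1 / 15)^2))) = 3315 / 896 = 3.70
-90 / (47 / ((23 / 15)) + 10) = -414 / 187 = -2.21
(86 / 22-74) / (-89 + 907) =-771 / 8998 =-0.09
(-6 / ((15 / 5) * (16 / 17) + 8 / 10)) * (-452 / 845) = 11526 / 13013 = 0.89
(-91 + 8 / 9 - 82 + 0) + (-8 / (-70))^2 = -1897381 / 11025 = -172.10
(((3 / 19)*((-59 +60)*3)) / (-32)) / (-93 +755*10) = -9 / 4533856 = -0.00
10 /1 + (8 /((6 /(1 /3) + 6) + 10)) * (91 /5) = 1214 /85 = 14.28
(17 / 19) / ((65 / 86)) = 1462 / 1235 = 1.18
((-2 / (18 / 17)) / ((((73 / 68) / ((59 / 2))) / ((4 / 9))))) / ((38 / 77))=-5251708 / 112347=-46.75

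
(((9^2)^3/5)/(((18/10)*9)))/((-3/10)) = -21870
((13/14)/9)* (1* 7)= 13/18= 0.72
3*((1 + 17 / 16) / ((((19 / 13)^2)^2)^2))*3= 0.89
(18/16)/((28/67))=603/224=2.69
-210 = -210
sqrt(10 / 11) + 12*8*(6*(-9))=-5184 + sqrt(110) / 11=-5183.05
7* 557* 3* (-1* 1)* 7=-81879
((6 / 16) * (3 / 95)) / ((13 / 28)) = 63 / 2470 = 0.03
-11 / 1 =-11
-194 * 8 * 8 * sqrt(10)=-12416 * sqrt(10)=-39262.84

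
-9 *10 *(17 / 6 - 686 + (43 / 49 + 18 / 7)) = 2997555 / 49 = 61174.59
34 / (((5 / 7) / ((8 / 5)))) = 1904 / 25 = 76.16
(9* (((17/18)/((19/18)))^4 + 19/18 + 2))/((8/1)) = 8671033/2085136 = 4.16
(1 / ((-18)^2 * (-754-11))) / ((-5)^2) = -1 / 6196500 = -0.00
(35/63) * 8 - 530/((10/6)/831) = -2378282/9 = -264253.56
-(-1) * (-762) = -762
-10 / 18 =-5 / 9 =-0.56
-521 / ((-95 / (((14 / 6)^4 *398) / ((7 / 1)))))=71123794 / 7695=9242.86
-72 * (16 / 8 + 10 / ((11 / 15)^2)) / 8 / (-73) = 22428 / 8833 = 2.54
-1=-1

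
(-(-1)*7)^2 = 49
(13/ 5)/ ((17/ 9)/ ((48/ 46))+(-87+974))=0.00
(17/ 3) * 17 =289/ 3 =96.33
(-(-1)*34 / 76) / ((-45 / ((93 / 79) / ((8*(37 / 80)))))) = -527 / 166611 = -0.00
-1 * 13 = -13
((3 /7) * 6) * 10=180 /7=25.71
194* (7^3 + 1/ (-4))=66493.50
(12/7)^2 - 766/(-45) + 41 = 134419/2205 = 60.96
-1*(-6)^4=-1296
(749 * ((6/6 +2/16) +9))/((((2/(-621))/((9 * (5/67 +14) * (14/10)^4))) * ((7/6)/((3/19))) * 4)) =-38769559.72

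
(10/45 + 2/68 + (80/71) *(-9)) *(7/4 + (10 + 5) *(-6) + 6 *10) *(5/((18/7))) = 849743615/1564272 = 543.22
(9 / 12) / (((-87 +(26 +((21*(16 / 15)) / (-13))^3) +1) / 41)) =-33778875 / 71529712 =-0.47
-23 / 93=-0.25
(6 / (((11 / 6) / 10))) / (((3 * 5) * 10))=12 / 55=0.22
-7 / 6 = -1.17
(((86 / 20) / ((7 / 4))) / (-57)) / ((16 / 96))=-172 / 665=-0.26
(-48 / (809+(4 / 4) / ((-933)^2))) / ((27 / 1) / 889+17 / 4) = -74291013216 / 5359508944021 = -0.01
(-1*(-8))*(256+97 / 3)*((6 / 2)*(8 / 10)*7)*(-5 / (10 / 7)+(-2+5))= -19376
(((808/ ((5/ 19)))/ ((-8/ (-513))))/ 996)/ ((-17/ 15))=-174.42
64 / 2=32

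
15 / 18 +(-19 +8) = -61 / 6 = -10.17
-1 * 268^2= -71824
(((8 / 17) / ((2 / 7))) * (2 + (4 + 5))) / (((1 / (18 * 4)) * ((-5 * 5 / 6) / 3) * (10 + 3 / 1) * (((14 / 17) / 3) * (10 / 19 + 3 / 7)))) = -11376288 / 41275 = -275.62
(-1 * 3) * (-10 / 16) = 15 / 8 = 1.88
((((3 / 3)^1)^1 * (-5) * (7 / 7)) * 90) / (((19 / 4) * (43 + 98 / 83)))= -2.14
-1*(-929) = 929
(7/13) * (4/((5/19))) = 532/65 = 8.18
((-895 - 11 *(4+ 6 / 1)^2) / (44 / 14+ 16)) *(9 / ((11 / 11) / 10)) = -628425 / 67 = -9379.48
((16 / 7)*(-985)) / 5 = -3152 / 7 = -450.29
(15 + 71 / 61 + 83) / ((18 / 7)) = 42343 / 1098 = 38.56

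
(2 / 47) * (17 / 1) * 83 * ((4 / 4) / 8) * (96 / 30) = 5644 / 235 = 24.02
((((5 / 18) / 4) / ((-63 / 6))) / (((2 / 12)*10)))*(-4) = 1 / 63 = 0.02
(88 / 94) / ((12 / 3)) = 11 / 47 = 0.23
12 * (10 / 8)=15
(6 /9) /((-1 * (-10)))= 1 /15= 0.07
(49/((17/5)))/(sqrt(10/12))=15.79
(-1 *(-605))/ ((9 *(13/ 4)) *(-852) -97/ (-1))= -605/ 24824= -0.02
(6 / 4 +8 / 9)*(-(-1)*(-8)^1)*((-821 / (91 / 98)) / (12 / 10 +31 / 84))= 10769.06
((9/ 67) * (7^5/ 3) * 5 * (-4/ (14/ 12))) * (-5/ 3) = 1440600/ 67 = 21501.49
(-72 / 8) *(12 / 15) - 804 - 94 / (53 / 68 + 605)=-811.36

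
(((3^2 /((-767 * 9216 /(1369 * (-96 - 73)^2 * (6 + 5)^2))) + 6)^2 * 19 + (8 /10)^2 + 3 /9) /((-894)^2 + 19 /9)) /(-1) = -565077837954300023739 /656391032877875200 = -860.89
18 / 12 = 3 / 2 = 1.50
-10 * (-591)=5910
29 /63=0.46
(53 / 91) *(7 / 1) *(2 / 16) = 53 / 104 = 0.51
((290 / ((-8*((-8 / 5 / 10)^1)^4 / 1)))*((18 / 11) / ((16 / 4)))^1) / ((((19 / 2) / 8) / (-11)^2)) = -5607421875 / 2432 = -2305683.34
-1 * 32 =-32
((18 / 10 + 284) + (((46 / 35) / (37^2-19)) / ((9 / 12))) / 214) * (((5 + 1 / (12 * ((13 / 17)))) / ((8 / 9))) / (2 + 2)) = 1727417856587 / 4206384000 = 410.67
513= 513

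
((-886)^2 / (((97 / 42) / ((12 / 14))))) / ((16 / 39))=68883399 / 97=710138.13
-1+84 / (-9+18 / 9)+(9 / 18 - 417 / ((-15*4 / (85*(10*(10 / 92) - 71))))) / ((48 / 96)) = -1900128 / 23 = -82614.26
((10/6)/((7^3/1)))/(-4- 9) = -5/13377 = -0.00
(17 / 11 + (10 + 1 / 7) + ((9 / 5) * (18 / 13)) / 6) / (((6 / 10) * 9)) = 6731 / 3003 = 2.24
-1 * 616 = -616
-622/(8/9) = -2799/4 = -699.75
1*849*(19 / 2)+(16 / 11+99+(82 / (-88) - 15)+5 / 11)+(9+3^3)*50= 9950.48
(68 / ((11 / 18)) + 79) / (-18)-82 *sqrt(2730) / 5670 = -2093 / 198-41 *sqrt(2730) / 2835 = -11.33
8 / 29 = 0.28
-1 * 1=-1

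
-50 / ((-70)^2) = -0.01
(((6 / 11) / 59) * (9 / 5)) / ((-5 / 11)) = -54 / 1475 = -0.04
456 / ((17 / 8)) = 3648 / 17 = 214.59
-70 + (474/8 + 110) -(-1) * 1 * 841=3761/4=940.25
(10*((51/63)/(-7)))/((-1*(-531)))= -170/78057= -0.00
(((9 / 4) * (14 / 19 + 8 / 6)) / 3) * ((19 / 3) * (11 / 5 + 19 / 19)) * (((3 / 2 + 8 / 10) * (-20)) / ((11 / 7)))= -151984 / 165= -921.12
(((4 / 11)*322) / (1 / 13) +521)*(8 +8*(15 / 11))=4674800 / 121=38634.71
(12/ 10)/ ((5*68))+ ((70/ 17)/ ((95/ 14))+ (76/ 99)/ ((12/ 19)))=8757679/ 4796550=1.83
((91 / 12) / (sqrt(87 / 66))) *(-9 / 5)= -273 *sqrt(638) / 580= -11.89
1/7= 0.14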